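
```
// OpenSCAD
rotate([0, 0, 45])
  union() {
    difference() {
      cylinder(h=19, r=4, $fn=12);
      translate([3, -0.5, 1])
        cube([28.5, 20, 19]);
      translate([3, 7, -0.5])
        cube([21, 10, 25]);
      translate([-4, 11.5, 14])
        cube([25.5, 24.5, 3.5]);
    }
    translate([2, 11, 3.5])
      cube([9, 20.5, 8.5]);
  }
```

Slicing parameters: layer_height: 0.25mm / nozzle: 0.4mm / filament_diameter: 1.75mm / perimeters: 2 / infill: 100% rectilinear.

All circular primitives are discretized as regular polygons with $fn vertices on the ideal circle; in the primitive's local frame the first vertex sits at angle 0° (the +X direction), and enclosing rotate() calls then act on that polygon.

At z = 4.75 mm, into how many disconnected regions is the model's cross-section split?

2

At z = 4.75 mm: the r=4 cylinder gives a regular 12-gon of circumradius 4 (constant along its height); the 28.5×20 cube at (3, -0.5) contributes its full rectangle; the 21×10 cube at (3, 7) contributes its full rectangle; the cube at (-4, 11.5) is not intersected at this z (z outside [14, 17.5]); After the difference (first − rest): starting from the r=4 cylinder, the 28.5×20 cube at (3, -0.5) partially overlaps it — only the 2.04 mm² overlap (of its 570.00 mm²) is removed, clipping the outline; the 21×10 cube at (3, 7) misses the remaining region (no effect) — 1 connected region; the cube at (2, 11) is present — its section is the full 9×20.5 rectangle; Taking the union: the 2 present regions are separate (no shared area or edge), so areas and boundary lengths simply add and each stays a separate island — 2 connected regions; (rotated 45° about Z; rotation is an isometry so areas/perimeters/island counts are preserved). The result has 2 disconnected regions.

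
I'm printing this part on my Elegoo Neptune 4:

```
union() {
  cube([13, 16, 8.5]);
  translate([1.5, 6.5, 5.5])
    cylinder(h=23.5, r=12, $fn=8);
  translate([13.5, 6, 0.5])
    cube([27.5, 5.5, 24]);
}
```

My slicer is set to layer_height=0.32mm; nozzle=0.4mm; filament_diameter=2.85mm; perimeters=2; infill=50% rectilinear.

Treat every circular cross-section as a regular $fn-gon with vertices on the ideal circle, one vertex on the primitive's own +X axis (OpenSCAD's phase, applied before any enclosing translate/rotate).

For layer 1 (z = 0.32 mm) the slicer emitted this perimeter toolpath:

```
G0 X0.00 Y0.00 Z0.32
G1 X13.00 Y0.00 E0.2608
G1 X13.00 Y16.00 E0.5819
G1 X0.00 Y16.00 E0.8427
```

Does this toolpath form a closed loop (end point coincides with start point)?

no

Start point (G0): (0.00, 0.00). End point (last G1): the path does not return to the start — open.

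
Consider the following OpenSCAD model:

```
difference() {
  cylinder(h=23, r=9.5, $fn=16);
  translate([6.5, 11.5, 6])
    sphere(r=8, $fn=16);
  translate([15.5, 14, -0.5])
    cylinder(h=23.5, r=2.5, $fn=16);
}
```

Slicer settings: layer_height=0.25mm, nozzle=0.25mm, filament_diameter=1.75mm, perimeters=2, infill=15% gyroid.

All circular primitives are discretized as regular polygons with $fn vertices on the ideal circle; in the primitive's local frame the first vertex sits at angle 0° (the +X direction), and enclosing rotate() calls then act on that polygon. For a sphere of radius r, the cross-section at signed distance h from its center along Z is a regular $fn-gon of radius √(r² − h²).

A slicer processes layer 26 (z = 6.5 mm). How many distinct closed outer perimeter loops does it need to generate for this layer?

1

At z = 6.5 mm: the r=9.5 cylinder contributes a regular 16-gon of circumradius 9.5; the r=8 sphere at (6.5, 11.5) slices to a regular 16-gon of circumradius 7.984 (√(r²−h²) with h=0.5 from center); the r=2.5 cylinder at (15.5, 14) gives a regular 16-gon of circumradius 2.5 (constant along its height); Taking the first minus the rest: starting from the r=9.5 cylinder, the r=8 sphere at (6.5, 11.5) partially overlaps it — only the 30.63 mm² overlap (of its 195.17 mm²) is removed, clipping the outline; the r=2.5 cylinder at (15.5, 14) misses the remaining region (no effect) — 1 connected region. The result has 1 disconnected region.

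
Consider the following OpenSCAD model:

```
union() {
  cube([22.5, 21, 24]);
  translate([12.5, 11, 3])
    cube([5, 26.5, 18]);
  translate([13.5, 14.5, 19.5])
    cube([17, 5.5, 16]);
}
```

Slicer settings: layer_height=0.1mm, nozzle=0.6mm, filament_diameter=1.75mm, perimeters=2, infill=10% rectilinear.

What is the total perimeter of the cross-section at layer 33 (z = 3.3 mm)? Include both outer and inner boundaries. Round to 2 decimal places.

120.00 mm

At z = 3.3 mm: the 22.5×21 cube contributes its full rectangle (perimeter 87.00 mm); the 5×26.5 cube at (12.5, 11) contributes its full rectangle (perimeter 63.00 mm); the cube at (13.5, 14.5) does not reach this height (z outside [19.5, 35.5]); Merging all regions: the regions partially overlap (shared area 50.00 mm²), so the edge portions inside another operand are dropped and the merged outline is re-measured after clipping — boundary = 120.00 mm. Overall, the cross-section is a single solid region. Total boundary length (outer) = 120.00 mm.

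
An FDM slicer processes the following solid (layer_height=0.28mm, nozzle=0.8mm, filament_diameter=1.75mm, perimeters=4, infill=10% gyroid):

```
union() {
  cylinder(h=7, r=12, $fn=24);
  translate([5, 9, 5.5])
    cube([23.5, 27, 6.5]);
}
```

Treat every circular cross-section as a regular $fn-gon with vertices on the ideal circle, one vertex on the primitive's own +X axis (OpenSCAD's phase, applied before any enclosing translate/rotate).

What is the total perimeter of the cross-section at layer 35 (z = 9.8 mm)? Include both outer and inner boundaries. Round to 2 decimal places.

At z = 9.8 mm: the cylinder is not intersected at this z (z outside [0, 7]); the cube at (5, 9) is present — its section is the full 23.5×27 rectangle (perimeter 101.00 mm); Taking the union: only the 23.5×27 cube at (5, 9) is present, so the union is just that shape — boundary = 101.00 mm. Overall, the cross-section is a single solid region. Total boundary length (outer) = 101.00 mm.

101.00 mm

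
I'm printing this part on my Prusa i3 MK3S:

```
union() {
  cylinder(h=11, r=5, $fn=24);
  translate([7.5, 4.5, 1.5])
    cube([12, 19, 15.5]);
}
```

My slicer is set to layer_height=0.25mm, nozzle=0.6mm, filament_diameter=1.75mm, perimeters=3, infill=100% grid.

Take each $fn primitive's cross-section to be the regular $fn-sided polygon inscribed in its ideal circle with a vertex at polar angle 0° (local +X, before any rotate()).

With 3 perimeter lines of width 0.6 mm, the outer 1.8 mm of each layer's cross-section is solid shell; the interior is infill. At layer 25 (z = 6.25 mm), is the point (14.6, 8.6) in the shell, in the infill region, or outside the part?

infill

At z = 6.25 mm: the r=5 cylinder contributes a regular 24-gon of circumradius 5; the cube at (7.5, 4.5) (footprint 12×19) is included at this height; Combining (union): the 2 present regions are separate (no shared area or edge), so areas and boundary lengths simply add and each stays a separate island — 2 connected regions. Overall, the cross-section has 2 separate islands. The nearest boundary edge runs (19.50, 4.50)→(7.50, 4.50); distance from the point to it = 4.10 mm. (Shell/infill is judged within the island containing the point — the largest one.) The point is inside the cross-section and 4.10 mm from the nearest boundary — more than the 1.8 mm shell width (3 × 0.6), so it's in the infill interior.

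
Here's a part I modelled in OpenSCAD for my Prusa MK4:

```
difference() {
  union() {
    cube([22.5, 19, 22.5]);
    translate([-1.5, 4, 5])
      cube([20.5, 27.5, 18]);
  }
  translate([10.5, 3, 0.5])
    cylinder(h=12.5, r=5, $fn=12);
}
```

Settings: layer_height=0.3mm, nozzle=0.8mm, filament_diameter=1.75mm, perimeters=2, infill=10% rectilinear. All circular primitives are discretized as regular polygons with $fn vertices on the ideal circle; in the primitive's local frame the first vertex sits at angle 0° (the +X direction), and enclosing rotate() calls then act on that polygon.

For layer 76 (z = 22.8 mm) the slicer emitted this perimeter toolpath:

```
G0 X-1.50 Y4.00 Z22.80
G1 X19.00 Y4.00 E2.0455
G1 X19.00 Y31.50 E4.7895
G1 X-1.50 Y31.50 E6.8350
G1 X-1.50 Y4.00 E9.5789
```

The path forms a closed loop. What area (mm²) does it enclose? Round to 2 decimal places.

563.75 mm²

Apply the shoelace formula to the sequence of (X, Y) vertices; enclosed area = 563.75 mm².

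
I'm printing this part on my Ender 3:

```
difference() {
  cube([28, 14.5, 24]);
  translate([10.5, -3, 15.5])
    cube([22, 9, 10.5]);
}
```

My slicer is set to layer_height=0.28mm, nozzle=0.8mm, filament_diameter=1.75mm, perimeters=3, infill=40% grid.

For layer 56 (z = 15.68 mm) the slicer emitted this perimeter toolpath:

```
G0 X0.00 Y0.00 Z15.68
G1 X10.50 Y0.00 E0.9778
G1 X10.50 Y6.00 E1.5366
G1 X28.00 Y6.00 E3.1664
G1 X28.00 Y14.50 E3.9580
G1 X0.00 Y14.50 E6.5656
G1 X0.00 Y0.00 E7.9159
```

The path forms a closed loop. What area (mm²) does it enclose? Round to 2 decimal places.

301.00 mm²

Apply the shoelace formula to the sequence of (X, Y) vertices; enclosed area = 301.00 mm².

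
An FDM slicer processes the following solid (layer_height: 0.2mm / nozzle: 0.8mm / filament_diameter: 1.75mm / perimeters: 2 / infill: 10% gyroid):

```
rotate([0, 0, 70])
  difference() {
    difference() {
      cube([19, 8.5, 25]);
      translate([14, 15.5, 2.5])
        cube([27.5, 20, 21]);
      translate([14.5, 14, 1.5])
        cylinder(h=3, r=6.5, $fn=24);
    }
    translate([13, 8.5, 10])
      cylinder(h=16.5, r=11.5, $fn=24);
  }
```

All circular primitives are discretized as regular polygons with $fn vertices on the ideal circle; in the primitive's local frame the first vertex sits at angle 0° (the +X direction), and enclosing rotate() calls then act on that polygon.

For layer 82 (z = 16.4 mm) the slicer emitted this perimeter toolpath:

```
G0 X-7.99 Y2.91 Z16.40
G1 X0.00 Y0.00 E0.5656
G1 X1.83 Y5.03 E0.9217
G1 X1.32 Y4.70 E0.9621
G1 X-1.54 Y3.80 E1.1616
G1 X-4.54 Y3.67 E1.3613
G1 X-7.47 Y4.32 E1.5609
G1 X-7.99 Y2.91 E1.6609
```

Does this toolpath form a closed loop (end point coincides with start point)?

Start point (G0): (-7.99, 2.91). End point (last G1): the path returns to the start — closed.

yes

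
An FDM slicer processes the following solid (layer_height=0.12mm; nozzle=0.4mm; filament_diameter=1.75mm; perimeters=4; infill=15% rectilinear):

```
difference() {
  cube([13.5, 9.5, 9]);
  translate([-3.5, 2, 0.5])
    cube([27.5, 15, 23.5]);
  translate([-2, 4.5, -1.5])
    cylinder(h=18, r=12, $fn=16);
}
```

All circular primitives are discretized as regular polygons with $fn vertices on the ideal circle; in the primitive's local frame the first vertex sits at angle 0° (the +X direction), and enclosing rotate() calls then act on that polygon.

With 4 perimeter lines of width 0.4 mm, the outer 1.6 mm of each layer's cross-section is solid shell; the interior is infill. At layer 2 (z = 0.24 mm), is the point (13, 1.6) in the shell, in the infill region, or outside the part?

At z = 0.24 mm: the cube is present — its section is the full 13.5×9.5 rectangle; the cube at (-3.5, 2) is absent (z outside [0.5, 24]); the r=12 cylinder at (-2, 4.5) gives a regular 16-gon of circumradius 12 (constant along its height); Subtracting the remaining from the first: starting from the 13.5×9.5 cube, the r=12 cylinder at (-2, 4.5) partially overlaps it — only the 90.46 mm² overlap (of its 440.85 mm²) is removed, clipping the outline — 1 connected region. Overall, the cross-section is a single solid region. The nearest boundary edge runs (13.50, 9.50)→(13.50, 0.00); distance from the point to it = 0.50 mm. The point is inside the cross-section, 0.50 mm from the nearest boundary — within the 1.6 mm shell band (4 × 0.4).

shell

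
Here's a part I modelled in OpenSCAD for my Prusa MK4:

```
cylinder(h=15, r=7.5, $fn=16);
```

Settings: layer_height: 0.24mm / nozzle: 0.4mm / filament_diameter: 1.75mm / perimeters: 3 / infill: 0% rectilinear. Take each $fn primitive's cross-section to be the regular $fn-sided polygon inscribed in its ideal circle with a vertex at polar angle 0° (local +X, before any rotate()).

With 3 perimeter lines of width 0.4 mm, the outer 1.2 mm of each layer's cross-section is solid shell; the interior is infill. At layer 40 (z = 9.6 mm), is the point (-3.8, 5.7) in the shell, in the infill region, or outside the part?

shell

At z = 9.6 mm: the r=7.5 cylinder contributes a regular 16-gon of circumradius 7.5. Overall, the cross-section is a single solid region. The nearest boundary edge runs (-2.87, 6.93)→(-5.30, 5.30); distance from the point to it = 0.51 mm. The point is inside the cross-section, 0.51 mm from the nearest boundary — within the 1.2 mm shell band (3 × 0.4).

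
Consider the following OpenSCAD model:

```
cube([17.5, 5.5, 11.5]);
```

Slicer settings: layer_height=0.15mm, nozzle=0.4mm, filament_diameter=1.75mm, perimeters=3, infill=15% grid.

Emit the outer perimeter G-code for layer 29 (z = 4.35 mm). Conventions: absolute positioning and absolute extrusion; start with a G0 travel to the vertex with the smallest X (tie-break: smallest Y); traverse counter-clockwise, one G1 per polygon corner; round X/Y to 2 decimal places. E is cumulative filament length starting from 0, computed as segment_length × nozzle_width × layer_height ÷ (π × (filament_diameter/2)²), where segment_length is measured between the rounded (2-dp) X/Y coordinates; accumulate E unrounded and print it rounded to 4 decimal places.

G0 X0.00 Y0.00 Z4.35
G1 X17.50 Y0.00 E0.4365
G1 X17.50 Y5.50 E0.5737
G1 X0.00 Y5.50 E1.0103
G1 X0.00 Y0.00 E1.1475

At z = 4.35 mm: the 17.5×5.5 cube contributes its full rectangle. The outline is a single polygon with 4 vertices. Extrusion per mm of travel: 0.4 × 0.15 / (π × 0.875²) = 0.024945. Accumulating E over each segment gives final E = 1.1475.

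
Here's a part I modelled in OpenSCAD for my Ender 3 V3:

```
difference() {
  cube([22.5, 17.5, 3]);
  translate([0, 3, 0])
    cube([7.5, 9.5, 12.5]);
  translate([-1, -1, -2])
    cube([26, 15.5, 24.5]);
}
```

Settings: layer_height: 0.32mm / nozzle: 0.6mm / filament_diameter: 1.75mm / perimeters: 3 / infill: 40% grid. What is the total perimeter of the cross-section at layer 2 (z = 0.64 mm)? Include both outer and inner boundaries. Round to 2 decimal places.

51.00 mm

At z = 0.64 mm: the cube is present — its section is the full 22.5×17.5 rectangle (perimeter 80.00 mm); the 7.5×9.5 cube at (0, 3) contributes its full rectangle (perimeter 34.00 mm); the cube at (-1, -1) (footprint 26×15.5) is included at this height (perimeter 83.00 mm); Subtracting the remaining from the first: starting from the 22.5×17.5 cube, the 7.5×9.5 cube at (0, 3) lies inside it touching the edge (removes its full 71.25 mm²); the 26×15.5 cube at (-1, -1) partially overlaps it — only the 255.00 mm² overlap (of its 403.00 mm²) is removed, clipping the outline — boundary = 51.00 mm. Overall, the cross-section is a single solid region. Total boundary length (outer) = 51.00 mm.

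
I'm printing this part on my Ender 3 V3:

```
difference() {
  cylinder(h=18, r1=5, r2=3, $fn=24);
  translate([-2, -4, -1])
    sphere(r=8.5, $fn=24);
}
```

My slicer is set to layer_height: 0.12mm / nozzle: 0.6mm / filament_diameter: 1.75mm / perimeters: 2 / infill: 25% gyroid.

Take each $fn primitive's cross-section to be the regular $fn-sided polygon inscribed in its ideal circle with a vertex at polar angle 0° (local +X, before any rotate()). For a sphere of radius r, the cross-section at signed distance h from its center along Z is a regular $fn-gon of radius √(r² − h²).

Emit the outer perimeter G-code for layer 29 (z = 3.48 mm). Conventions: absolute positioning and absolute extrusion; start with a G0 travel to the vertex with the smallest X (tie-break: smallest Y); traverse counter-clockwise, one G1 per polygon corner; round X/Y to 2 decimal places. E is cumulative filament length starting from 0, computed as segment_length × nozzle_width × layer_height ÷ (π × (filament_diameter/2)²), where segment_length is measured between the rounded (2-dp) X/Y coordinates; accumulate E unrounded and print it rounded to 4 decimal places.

G0 X-3.44 Y3.03 Z3.48
G1 X-2.00 Y3.22 E0.0435
G1 X-0.13 Y2.98 E0.0999
G1 X1.61 Y2.26 E0.1563
G1 X3.11 Y1.11 E0.2129
G1 X4.26 Y-0.39 E0.2694
G1 X4.49 Y-0.95 E0.2876
G1 X4.61 Y0.00 E0.3162
G1 X4.46 Y1.19 E0.3521
G1 X4.00 Y2.31 E0.3884
G1 X3.26 Y3.26 E0.4244
G1 X2.31 Y4.00 E0.4605
G1 X1.19 Y4.46 E0.4967
G1 X0.00 Y4.61 E0.5326
G1 X-1.19 Y4.46 E0.5685
G1 X-2.31 Y4.00 E0.6048
G1 X-3.26 Y3.26 E0.6408
G1 X-3.44 Y3.03 E0.6496

At z = 3.48 mm: the cone (r1=5→r2=3) has section circumradius 4.613 here — a regular 24-gon; the sphere at (-2, -4): section is a regular 24-gon, circumradius = √(r²−h²) = √(8.5²−4.48²) = 7.224; Subtracting the remaining from the first: starting from the cone, the r=8.5 sphere at (-2, -4) partially overlaps it — only the 53.01 mm² overlap (of its 162.06 mm²) is removed, clipping the outline — 1 connected region. The outline is a single polygon with 17 vertices. Extrusion per mm of travel: 0.6 × 0.12 / (π × 0.875²) = 0.029934. Accumulating E over each segment gives final E = 0.6496.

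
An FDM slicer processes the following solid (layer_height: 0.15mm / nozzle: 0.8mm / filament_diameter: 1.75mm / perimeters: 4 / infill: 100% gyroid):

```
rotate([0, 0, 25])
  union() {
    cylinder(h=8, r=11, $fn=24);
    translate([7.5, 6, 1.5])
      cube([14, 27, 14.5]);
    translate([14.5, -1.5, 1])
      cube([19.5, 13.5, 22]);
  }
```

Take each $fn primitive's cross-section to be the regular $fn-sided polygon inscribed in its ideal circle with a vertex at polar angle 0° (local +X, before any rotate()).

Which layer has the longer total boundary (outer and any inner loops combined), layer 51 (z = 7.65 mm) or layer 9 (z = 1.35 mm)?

Layer 51 (z = 7.65): the cylinder: section is a regular 24-gon, circumradius r=11 (perimeter = 2·24·11.000·sin(180°/24) = 68.92 mm); the cube at (7.5, 6) (footprint 14×27) is included at this height (perimeter 82.00 mm); the cube at (14.5, -1.5) (footprint 19.5×13.5) is included at this height (perimeter 66.00 mm); Taking the union: the regions partially overlap (shared area 43.74 mm²), so the edge portions inside another operand are dropped and the merged outline is re-measured after clipping — boundary = 184.69 mm; (rotated 25° about Z; rotation is an isometry so areas/perimeters/island counts are preserved). So its perimeter = 184.69 mm. Layer 9 (z = 1.35): the cylinder: section is a regular 24-gon, circumradius r=11 (perimeter = 2·24·11.000·sin(180°/24) = 68.92 mm); the cube at (7.5, 6) does not reach this height (z outside [1.5, 16]); the cube at (14.5, -1.5) (footprint 19.5×13.5) is included at this height (perimeter 66.00 mm); Merging all regions: the 2 present regions are separate (no shared area or edge), so areas and boundary lengths simply add and each stays a separate island — boundary = 134.92 mm; (rotated 25° about Z; rotation is an isometry so areas/perimeters/island counts are preserved). So its perimeter = 134.92 mm. Layer 51 is larger (184.69 vs 134.92 mm).

layer 51 (z = 7.65 mm)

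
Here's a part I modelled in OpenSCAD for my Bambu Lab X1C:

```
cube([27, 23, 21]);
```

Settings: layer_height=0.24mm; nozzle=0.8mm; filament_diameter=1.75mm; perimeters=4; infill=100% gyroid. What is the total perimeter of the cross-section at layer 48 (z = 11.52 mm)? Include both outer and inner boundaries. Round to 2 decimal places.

100.00 mm

At z = 11.52 mm: the cube (footprint 27×23) is included at this height (perimeter 100.00 mm). Overall, the cross-section is a single solid region. Total boundary length (outer) = 100.00 mm.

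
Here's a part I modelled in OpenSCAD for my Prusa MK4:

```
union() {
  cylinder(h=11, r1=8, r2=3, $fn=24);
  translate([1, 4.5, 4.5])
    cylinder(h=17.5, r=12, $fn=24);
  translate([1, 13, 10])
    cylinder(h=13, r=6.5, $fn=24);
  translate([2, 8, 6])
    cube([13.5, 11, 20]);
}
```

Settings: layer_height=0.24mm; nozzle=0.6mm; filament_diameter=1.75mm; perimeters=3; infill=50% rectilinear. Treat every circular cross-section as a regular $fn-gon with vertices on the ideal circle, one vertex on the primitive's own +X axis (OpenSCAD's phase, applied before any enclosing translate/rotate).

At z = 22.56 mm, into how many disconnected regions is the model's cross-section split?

1

At z = 22.56 mm: the cone does not reach this height (z outside [0, 11]); the cylinder at (1, 4.5) is not intersected at this z (z outside [4.5, 22]); the r=6.5 cylinder at (1, 13) contributes a regular 24-gon of circumradius 6.5; the 13.5×11 cube at (2, 8) contributes its full rectangle; Taking the union: the regions partially overlap (shared area 49.77 mm²), so overlapping operands fuse into one piece — 1 connected region. The result has 1 disconnected region.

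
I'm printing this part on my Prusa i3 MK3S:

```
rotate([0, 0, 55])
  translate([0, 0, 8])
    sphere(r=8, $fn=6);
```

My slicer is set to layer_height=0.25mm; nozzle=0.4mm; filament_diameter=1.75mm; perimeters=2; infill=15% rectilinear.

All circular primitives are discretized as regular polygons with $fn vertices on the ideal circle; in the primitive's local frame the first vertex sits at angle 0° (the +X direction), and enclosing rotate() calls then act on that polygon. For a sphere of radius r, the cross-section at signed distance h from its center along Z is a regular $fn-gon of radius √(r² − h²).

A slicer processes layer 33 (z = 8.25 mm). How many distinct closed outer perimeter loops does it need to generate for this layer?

1

At z = 8.25 mm: the r=8 sphere slices to a regular 6-gon of circumradius 7.996 (√(r²−h²) with h=0.25 from center); (whole slice rotated 55° about Z — lengths, areas and connectivity unchanged). The result has 1 disconnected region.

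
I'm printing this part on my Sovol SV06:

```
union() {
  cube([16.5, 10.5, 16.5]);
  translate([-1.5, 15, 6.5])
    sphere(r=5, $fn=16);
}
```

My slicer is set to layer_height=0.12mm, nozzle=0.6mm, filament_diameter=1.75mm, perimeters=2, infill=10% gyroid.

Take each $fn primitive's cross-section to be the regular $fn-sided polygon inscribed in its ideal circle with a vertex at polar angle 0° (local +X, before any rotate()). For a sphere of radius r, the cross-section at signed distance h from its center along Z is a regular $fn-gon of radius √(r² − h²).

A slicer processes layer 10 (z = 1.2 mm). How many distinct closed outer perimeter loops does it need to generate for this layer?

1

At z = 1.2 mm: the cube (footprint 16.5×10.5) is included at this height; the sphere at (-1.5, 15) does not reach this height (|z−center|=5.300 > r=5); Taking the union: only the 16.5×10.5 cube is present, so the union is just that shape — 1 connected region. The result has 1 disconnected region.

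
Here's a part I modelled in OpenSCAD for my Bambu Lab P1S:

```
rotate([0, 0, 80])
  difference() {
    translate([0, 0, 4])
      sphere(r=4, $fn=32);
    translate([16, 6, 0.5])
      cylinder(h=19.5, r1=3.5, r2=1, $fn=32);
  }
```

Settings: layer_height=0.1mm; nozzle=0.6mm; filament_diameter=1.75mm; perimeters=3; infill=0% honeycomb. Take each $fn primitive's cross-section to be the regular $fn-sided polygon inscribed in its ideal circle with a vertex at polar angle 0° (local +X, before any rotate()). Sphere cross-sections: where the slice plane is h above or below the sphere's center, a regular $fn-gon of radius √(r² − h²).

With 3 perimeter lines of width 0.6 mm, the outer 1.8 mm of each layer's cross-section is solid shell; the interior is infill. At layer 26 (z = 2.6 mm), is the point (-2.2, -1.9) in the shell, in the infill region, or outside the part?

At z = 2.6 mm: the r=4 sphere slices to a regular 32-gon of circumradius 3.747 (√(r²−h²) with h=1.4 from center); the cone at (16, 6): at t=0.108 of its height the radius interpolates to r₁+(r₂−r₁)t = 3.231, giving a regular 32-gon of that circumradius; Subtracting the remaining from the first: starting from the r=4 sphere, the cone at (16, 6) misses the remaining region (no effect) — 1 connected region; (rotated 80° about Z; rotation is an isometry so areas/perimeters/island counts are preserved). Overall, the cross-section is a single solid region. Undo the 80° rotation: the query point maps to (-2.253, 1.837) in the un-rotated model frame. The nearest boundary edge runs (-3.12, 2.08)→(-2.65, 2.65); distance from the point to it = 0.82 mm. The point is inside the cross-section, 0.82 mm from the nearest boundary — within the 1.8 mm shell band (3 × 0.6).

shell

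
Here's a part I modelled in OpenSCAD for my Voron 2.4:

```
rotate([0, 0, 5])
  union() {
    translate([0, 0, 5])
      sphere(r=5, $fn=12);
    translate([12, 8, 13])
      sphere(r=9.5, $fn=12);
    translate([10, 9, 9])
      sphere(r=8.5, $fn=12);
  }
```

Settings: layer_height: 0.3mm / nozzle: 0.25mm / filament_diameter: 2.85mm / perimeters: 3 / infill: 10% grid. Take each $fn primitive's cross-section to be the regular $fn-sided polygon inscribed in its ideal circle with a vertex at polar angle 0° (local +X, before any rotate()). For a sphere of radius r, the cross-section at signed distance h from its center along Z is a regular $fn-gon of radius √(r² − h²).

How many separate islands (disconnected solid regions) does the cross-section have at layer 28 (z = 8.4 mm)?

2

At z = 8.4 mm: the r=5 sphere slices to a regular 12-gon of circumradius 3.666 (√(r²−h²) with h=3.4 from center); the r=9.5 sphere at (12, 8) contributes a regular 12-gon of circumradius √(9.5²−4.6²) = 8.312; the r=8.5 sphere at (10, 9) contributes a regular 12-gon of circumradius √(8.5²−0.6²) = 8.479; Combining (union): the regions partially overlap (shared area 174.57 mm²), so overlapping operands fuse into one piece — 2 connected regions; (rotated 5° about Z; rotation is an isometry so areas/perimeters/island counts are preserved). Overall, the cross-section has 2 separate islands. Island count = 2.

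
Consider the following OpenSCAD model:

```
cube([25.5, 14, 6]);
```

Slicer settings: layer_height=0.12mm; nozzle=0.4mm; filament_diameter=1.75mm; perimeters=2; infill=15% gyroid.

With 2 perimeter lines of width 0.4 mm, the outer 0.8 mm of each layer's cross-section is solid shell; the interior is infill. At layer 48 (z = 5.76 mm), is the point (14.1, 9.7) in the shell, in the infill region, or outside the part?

At z = 5.76 mm: the cube is present — its section is the full 25.5×14 rectangle. Overall, the cross-section is a single solid region. The nearest boundary edge runs (25.50, 14.00)→(0.00, 14.00); distance from the point to it = 4.30 mm. The point is inside the cross-section and 4.30 mm from the nearest boundary — more than the 0.8 mm shell width (2 × 0.4), so it's in the infill interior.

infill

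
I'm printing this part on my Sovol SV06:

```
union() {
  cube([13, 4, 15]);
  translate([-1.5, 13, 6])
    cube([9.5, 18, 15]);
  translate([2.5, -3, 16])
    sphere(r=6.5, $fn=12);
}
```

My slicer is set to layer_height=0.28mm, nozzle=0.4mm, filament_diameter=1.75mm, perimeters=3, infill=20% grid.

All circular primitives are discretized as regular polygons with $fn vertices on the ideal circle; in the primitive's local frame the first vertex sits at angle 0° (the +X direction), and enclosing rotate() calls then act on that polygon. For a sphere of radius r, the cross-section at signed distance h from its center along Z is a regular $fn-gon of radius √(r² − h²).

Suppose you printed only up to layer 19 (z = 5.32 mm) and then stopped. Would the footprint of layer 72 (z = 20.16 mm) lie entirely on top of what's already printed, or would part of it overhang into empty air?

Compare the two slices. At z = 5.32: the 13×4 cube contributes its full rectangle (area 52.00 mm²); the cube at (-1.5, 13) does not reach this height (z outside [6, 21]); the sphere at (2.5, -3) is not intersected at this z (|z−center|=10.680 > r=6.5); Combining (union): only the 13×4 cube is present, so the union is just that shape — area = 52.00 mm². At z = 20.16: the cube is not intersected at this z (z outside [0, 15]); the cube at (-1.5, 13) is present — its section is the full 9.5×18 rectangle (area 171.00 mm²); the r=6.5 sphere at (2.5, -3) contributes a regular 12-gon of circumradius √(6.5²−4.16²) = 4.994 (area = (12/2)·4.994²·sin(360°/12) = 74.83 mm²); Combining (union): the 2 present regions are separate (no shared area or edge), so areas and boundary lengths simply add and each stays a separate island — area = 245.83 mm². Checking containment: at z = 20.16 the cross-section extends beyond the z = 5.32 cross-section by about 236.66 mm².

part overhangs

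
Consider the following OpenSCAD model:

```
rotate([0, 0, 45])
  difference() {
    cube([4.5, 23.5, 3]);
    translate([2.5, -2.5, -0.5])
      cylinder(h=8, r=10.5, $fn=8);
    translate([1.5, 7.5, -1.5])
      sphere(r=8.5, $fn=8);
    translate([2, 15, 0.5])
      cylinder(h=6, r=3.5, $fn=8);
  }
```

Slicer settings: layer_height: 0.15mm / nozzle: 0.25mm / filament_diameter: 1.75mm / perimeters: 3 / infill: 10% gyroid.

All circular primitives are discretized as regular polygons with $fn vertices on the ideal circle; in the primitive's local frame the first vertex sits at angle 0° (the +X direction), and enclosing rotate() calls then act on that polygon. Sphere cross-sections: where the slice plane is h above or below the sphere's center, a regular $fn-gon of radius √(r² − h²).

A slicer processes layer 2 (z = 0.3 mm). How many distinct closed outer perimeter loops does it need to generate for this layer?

1

At z = 0.3 mm: the 4.5×23.5 cube contributes its full rectangle; the r=10.5 cylinder at (2.5, -2.5) gives a regular 8-gon of circumradius 10.5 (constant along its height); the r=8.5 sphere at (1.5, 7.5) contributes a regular 8-gon of circumradius √(8.5²−1.8²) = 8.307; the cylinder at (2, 15) is absent (z outside [0.5, 6.5]); Taking the first minus the rest: starting from the 4.5×23.5 cube, the r=10.5 cylinder at (2.5, -2.5) partially overlaps it — only the 33.88 mm² overlap (of its 311.83 mm²) is removed, clipping the outline; the r=8.5 sphere at (1.5, 7.5) partially overlaps it — only the 34.93 mm² overlap (of its 195.19 mm²) is removed, clipping the outline — 1 connected region; (rotated 45° about Z; rotation is an isometry so areas/perimeters/island counts are preserved). The result has 1 disconnected region.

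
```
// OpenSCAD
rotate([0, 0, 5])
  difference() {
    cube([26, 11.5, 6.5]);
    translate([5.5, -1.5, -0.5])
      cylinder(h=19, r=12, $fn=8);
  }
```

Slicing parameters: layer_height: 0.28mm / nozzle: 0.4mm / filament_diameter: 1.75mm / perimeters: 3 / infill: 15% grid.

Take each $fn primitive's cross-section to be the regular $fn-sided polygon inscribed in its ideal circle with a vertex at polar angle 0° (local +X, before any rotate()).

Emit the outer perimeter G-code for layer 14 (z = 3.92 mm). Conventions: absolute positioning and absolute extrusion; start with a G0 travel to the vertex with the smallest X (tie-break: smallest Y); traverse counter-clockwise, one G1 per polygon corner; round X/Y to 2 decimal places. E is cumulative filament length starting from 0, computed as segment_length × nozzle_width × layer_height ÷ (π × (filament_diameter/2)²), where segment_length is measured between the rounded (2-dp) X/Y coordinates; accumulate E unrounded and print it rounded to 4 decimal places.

G0 X-1.00 Y11.46 Z3.92
G1 X-0.72 Y8.19 E0.1528
G1 X4.56 Y10.94 E0.4300
G1 X13.32 Y8.18 E0.8577
G1 X16.81 Y1.47 E1.2099
G1 X25.90 Y2.27 E1.6348
G1 X24.90 Y13.72 E2.1700
G1 X-1.00 Y11.46 E3.3806

At z = 3.92 mm: the 26×11.5 cube contributes its full rectangle; the r=12 cylinder at (5.5, -1.5) contributes a regular 8-gon of circumradius 12; Taking the first minus the rest: starting from the 26×11.5 cube, the r=12 cylinder at (5.5, -1.5) partially overlaps it — only the 135.77 mm² overlap (of its 407.29 mm²) is removed, clipping the outline — 1 connected region; (whole slice rotated 5° about Z — lengths, areas and connectivity unchanged). The outline is a single polygon with 7 vertices. Extrusion per mm of travel: 0.4 × 0.28 / (π × 0.875²) = 0.046564. Accumulating E over each segment gives final E = 3.3806.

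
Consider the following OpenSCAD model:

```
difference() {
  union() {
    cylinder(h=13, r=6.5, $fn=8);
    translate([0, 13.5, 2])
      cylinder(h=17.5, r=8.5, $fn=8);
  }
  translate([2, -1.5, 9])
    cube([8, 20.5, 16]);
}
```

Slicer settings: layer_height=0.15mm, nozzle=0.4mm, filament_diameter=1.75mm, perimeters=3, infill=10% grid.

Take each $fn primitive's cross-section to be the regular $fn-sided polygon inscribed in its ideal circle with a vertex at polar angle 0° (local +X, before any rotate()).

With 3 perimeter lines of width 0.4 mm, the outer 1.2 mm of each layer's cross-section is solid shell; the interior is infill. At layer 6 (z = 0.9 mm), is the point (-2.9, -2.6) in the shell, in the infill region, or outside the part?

infill

At z = 0.9 mm: the cylinder: section is a regular 8-gon, circumradius r=6.5; the cylinder at (0, 13.5) is not intersected at this z (z outside [2, 19.5]); Merging all regions: only the r=6.5 cylinder is present, so the union is just that shape — 1 connected region; the cube at (2, -1.5) is not intersected at this z (z outside [9, 25]); Taking the first minus the rest: none of the subtracted shapes is present at this height, so the result so far is unchanged — 1 connected region. Overall, the cross-section is a single solid region. The nearest boundary edge runs (-6.50, 0.00)→(-4.60, -4.60); distance from the point to it = 2.33 mm. The point is inside the cross-section and 2.33 mm from the nearest boundary — more than the 1.2 mm shell width (3 × 0.4), so it's in the infill interior.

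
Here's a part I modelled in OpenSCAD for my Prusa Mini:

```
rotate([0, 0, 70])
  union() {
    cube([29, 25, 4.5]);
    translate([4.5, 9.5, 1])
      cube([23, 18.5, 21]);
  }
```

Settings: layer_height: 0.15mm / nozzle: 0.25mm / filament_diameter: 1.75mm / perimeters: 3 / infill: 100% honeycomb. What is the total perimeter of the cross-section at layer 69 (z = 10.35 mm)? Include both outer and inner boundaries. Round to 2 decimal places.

At z = 10.35 mm: the cube does not reach this height (z outside [0, 4.5]); the 23×18.5 cube at (4.5, 9.5) contributes its full rectangle (perimeter 83.00 mm); Merging all regions: only the 23×18.5 cube at (4.5, 9.5) is present, so the union is just that shape — boundary = 83.00 mm; (whole slice rotated 70° about Z — lengths, areas and connectivity unchanged). Overall, the cross-section is a single solid region. Total boundary length (outer) = 83.00 mm.

83.00 mm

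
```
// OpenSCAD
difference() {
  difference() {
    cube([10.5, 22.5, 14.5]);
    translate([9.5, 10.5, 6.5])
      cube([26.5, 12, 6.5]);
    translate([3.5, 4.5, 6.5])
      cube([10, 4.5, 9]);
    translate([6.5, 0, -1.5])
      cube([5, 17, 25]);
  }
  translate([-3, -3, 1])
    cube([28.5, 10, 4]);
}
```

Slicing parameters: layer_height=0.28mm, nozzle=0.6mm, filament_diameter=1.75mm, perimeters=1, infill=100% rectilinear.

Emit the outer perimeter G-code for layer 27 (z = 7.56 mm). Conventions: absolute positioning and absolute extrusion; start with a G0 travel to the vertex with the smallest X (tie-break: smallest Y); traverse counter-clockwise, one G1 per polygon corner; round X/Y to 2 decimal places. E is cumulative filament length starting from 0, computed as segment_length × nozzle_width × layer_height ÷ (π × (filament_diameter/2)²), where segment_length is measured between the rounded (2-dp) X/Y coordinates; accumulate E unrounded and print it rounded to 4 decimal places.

At z = 7.56 mm: the cube (footprint 10.5×22.5) is included at this height; the cube at (9.5, 10.5) is present — its section is the full 26.5×12 rectangle; the cube at (3.5, 4.5) is present — its section is the full 10×4.5 rectangle; the 5×17 cube at (6.5, 0) contributes its full rectangle; After the difference (first − rest): starting from the 10.5×22.5 cube, the 26.5×12 cube at (9.5, 10.5) partially overlaps it — only the 12.00 mm² overlap (of its 318.00 mm²) is removed, clipping the outline; the 10×4.5 cube at (3.5, 4.5) partially overlaps it — only the 31.50 mm² overlap (of its 45.00 mm²) is removed, clipping the outline; the 5×17 cube at (6.5, 0) partially overlaps it — only the 43.50 mm² overlap (of its 85.00 mm²) is removed, clipping the outline — 1 connected region; the cube at (-3, -3) does not reach this height (z outside [1, 5]); Subtracting the remaining from the first: none of the subtracted shapes is present at this height, so the result so far is unchanged — 1 connected region. The outline is a single polygon with 10 vertices. Extrusion per mm of travel: 0.6 × 0.28 / (π × 0.875²) = 0.069846. Accumulating E over each segment gives final E = 4.8892.

G0 X0.00 Y0.00 Z7.56
G1 X6.50 Y0.00 E0.4540
G1 X6.50 Y4.50 E0.7683
G1 X3.50 Y4.50 E0.9778
G1 X3.50 Y9.00 E1.2922
G1 X6.50 Y9.00 E1.5017
G1 X6.50 Y17.00 E2.0605
G1 X9.50 Y17.00 E2.2700
G1 X9.50 Y22.50 E2.6542
G1 X0.00 Y22.50 E3.3177
G1 X0.00 Y0.00 E4.8892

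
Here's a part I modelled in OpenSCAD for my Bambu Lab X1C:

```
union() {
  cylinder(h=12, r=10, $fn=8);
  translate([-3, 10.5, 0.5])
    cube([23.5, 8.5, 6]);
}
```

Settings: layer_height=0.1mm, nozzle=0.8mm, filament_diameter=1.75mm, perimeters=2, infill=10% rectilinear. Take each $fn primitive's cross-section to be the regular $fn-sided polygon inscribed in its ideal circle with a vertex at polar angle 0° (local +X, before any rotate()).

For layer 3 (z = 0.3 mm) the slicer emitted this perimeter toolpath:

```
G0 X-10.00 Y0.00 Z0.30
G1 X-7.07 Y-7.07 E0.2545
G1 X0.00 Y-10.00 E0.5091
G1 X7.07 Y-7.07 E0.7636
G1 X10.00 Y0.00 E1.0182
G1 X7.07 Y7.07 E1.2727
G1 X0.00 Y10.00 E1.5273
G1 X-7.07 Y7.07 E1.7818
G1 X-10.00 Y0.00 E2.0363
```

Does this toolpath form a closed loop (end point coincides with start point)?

yes

Start point (G0): (-10.00, 0.00). End point (last G1): the path returns to the start — closed.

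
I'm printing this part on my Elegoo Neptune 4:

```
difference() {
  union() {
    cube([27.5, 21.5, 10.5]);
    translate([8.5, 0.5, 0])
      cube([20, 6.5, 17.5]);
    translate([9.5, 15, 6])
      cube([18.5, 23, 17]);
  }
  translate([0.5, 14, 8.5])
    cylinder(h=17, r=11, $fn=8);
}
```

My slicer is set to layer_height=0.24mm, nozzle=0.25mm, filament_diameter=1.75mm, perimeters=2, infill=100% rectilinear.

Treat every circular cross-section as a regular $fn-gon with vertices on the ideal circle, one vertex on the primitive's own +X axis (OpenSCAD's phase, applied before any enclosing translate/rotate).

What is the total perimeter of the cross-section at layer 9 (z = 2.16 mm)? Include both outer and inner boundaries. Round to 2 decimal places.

At z = 2.16 mm: the cube (footprint 27.5×21.5) is included at this height (perimeter 98.00 mm); the cube at (8.5, 0.5) (footprint 20×6.5) is included at this height (perimeter 53.00 mm); the cube at (9.5, 15) is not intersected at this z (z outside [6, 23]); Combining (union): the regions partially overlap (shared area 123.50 mm²), so the edge portions inside another operand are dropped and the merged outline is re-measured after clipping — boundary = 100.00 mm; the cylinder at (0.5, 14) is not intersected at this z (z outside [8.5, 25.5]); Taking the first minus the rest: none of the subtracted shapes is present at this height, so the result so far is unchanged — boundary = 100.00 mm. Overall, the cross-section is a single solid region. Total boundary length (outer) = 100.00 mm.

100.00 mm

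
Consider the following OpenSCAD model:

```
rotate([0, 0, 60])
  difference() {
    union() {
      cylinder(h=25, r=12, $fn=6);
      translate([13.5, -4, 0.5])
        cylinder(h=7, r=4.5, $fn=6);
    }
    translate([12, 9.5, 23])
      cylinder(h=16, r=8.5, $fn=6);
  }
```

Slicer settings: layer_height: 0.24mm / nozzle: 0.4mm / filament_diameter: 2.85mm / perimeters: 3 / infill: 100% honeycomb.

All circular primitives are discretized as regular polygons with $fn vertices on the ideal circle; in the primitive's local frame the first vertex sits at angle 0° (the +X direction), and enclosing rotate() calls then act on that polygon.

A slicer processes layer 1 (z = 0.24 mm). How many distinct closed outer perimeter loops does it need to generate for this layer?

1

At z = 0.24 mm: the cylinder: section is a regular 6-gon, circumradius r=12; the cylinder at (13.5, -4) is absent (z outside [0.5, 7.5]); Taking the union: only the r=12 cylinder is present, so the union is just that shape — 1 connected region; the cylinder at (12, 9.5) is not intersected at this z (z outside [23, 39]); Taking the first minus the rest: none of the subtracted shapes is present at this height, so that combined region is unchanged — 1 connected region; (rotated 60° about Z; rotation is an isometry so areas/perimeters/island counts are preserved). The result has 1 disconnected region.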